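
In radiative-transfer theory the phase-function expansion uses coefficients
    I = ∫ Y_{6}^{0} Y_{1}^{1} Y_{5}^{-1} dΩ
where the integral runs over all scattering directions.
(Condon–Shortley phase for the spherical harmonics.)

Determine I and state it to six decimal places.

0.158246

m-sum 0 ✓  L=12 even ✓  5≤5≤7 ✓
Π(2lᵢ+1) = 13×3×11 = 429
triangle coeff Δ(6,1,5) = 1/858
Σ_t [1,1]: t=1:−1/14400 = -1/14400
(3j)²=6/143 [(6 1 5; 0 0 0)], sign=+1
Σ_t [2,2]: t=2:+1/34560 = 1/34560
(3j)²=5/286 [(6 1 5; 0 1 -1)], sign=+1
⇒ 4πI² = 45/143
I = (+1)√(45/143/(4π)) = 0.15824621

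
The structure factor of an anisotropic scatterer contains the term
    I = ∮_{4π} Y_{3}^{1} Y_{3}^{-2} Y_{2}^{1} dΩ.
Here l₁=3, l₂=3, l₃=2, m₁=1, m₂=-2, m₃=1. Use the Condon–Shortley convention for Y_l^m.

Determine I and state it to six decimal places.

Checks pass: Σm=0; 8 even; l₃=2∈[0,6].
(2·3+1)(2·3+1)(2·2+1) = 245
Δ: 4! 2! 2! / 9! → 1/3780
sum: t=1:−1/24 t=2:+1/4 t=3:−1/24 = 1/6
3j²(3 3 2; 0 0 0) = Δ·Π!·Σ² = 4/105  (sign +1)
sum: t=0:+1/48 t=1:−1/12 = -1/16
3j²(3 3 2; 1 -2 1) = Δ·Π!·Σ² = 1/28  (sign +1)
combine: 4πI² = 245·4/105·1/28 = 1/3
take √, sign +1: I = 0.16286750

0.162868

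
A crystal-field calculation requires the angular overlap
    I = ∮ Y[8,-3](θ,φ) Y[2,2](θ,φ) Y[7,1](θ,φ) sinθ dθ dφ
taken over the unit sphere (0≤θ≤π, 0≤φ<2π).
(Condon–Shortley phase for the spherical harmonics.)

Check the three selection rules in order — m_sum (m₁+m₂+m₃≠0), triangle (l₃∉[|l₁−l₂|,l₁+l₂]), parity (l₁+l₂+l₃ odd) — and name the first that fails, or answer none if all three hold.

m₁+m₂+m₃ = -3 + 2 + 1 = 0  ✓
triangle: |8−2|=6 ≤ l₃=7 ≤ 8+2=10  ✓
parity: l₁+l₂+l₃ = 17 is odd  ✗

parity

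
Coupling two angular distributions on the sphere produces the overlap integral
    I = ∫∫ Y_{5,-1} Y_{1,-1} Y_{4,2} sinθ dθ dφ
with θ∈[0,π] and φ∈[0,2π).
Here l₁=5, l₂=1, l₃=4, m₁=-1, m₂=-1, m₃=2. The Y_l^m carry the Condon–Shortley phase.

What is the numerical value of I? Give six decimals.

Checks pass: Σm=0; 10 even; l₃=4∈[4,6].
(2·5+1)(2·1+1)(2·4+1) = 297
Δ: 2! 8! 0! / 11! → 1/495
sum: t=1:−1/576 = -1/576
3j²(5 1 4; 0 0 0) = Δ·Π!·Σ² = 5/99  (sign -1)
sum: t=0:+1/2880 = 1/2880
3j²(5 1 4; -1 -1 2) = Δ·Π!·Σ² = 2/165  (sign +1)
combine: 4πI² = 297·5/99·2/165 = 2/11
take √, sign -1: I = -0.12028562

-0.120286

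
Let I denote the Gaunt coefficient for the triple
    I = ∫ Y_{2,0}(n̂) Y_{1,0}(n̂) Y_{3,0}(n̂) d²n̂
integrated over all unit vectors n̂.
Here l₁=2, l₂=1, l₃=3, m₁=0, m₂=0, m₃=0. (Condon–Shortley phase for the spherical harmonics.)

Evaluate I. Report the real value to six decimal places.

0.247767

m-sum 0 ✓  L=6 even ✓  1≤3≤3 ✓
Π(2lᵢ+1) = 5×3×7 = 105
triangle coeff Δ(2,1,3) = 1/105
Σ_t [0,0]: t=0:+1/4 = 1/4
(3j)²=3/35 [(2 1 3; 0 0 0)], sign=-1
(m-triple is (0,0,0) — same symbol as above.)
⇒ 4πI² = 27/35
I = (+1)√(27/35/(4π)) = 0.24776670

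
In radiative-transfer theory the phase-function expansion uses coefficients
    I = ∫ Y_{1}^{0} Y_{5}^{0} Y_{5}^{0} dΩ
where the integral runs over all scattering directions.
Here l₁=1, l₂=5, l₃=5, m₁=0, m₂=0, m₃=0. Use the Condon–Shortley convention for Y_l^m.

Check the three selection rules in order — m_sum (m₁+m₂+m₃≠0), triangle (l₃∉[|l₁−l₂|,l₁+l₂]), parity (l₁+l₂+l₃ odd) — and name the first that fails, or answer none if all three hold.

parity

m₁+m₂+m₃ = 0 + 0 + 0 = 0  ✓
triangle: |1−5|=4 ≤ l₃=5 ≤ 1+5=6  ✓
parity: l₁+l₂+l₃ = 11 is odd  ✗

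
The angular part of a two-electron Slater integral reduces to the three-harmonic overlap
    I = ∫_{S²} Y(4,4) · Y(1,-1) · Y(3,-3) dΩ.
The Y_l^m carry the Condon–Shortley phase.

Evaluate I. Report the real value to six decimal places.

Checks pass: Σm=0; 8 even; l₃=3∈[3,5].
(2·4+1)(2·1+1)(2·3+1) = 189
Δ: 2! 6! 0! / 9! → 1/252
sum: t=1:−1/36 = -1/36
3j²(4 1 3; 0 0 0) = Δ·Π!·Σ² = 4/63  (sign +1)
sum: t=0:+1/1440 = 1/1440
3j²(4 1 3; 4 -1 -3) = Δ·Π!·Σ² = 1/9  (sign +1)
combine: 4πI² = 189·4/63·1/9 = 4/3
take √, sign +1: I = 0.32573501

0.325735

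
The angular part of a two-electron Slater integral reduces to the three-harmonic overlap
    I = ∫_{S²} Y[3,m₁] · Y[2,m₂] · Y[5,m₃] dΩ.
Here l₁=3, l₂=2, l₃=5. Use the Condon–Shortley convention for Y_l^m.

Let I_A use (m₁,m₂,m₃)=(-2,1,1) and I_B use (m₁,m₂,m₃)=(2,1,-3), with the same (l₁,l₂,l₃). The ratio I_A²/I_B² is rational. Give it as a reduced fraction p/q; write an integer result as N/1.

3/14

l's match ⇒ only the (l;m) 3-j factors differ between A and B.
A: triangle coeff Δ(3,2,5) = 1/2310; Σ_t [0,0]: t=0:+1/720 = 1/720; (3j)²=4/385 [(3 2 5; -2 1 1)], sign=+1
B: triangle coeff Δ(3,2,5) = 1/2310; Σ_t [0,0]: t=0:+1/720 = 1/720; (3j)²=8/165 [(3 2 5; 2 1 -3)], sign=+1
I_A²/I_B² = (4/385)/(8/165) = 3/14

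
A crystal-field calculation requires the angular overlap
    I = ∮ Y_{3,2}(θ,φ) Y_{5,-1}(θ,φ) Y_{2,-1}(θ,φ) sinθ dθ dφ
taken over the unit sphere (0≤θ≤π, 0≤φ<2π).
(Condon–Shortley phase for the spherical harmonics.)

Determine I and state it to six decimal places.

-0.117387

Checks pass: Σm=0; 10 even; l₃=2∈[2,8].
(2·3+1)(2·5+1)(2·2+1) = 385
Δ: 6! 0! 4! / 11! → 1/2310
sum: t=3:−1/144 = -1/144
3j²(3 5 2; 0 0 0) = Δ·Π!·Σ² = 10/231  (sign -1)
sum: t=1:−1/720 = -1/720
3j²(3 5 2; 2 -1 -1) = Δ·Π!·Σ² = 4/385  (sign +1)
combine: 4πI² = 385·10/231·4/385 = 40/231
take √, sign -1: I = -0.11738675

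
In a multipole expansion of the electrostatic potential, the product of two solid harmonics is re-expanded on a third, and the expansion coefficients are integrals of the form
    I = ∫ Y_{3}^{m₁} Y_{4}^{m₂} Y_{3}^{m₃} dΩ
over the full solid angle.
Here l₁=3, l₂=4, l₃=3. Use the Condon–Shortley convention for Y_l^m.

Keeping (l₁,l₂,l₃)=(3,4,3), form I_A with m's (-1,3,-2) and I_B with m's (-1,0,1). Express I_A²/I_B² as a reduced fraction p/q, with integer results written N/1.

Shared (l₁,l₂,l₃)=(3,4,3): N and (l;000)² cancel in I_A²/I_B².
A: Δ = 4!·2!·4!/11! = 1/34650; Racah Σ t=3..4: t=3:−1/144 t=4:+1/288 = -1/288; ⇒ 3j(3 4 3; -1 3 -2)² = 1/99, sgn +1
B: Δ = 4!·2!·4!/11! = 1/34650; Racah Σ t=2..4: t=2:+1/32 t=3:−1/36 t=4:+1/1152 = 5/1152; ⇒ 3j(3 4 3; -1 0 1)² = 1/1386, sgn +1
I_A²/I_B² = (1/99)/(1/1386) = 14/1

14/1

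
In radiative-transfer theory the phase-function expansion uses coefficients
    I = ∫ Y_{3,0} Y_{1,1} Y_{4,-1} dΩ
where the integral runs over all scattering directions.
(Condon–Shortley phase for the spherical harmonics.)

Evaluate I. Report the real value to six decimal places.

Rules hold: Σm=0, L=8 even, 2≤4≤4.
N = 7·3·9 = 189
Δ = 0!·6!·2!/9! = 1/252
Racah Σ t=0..0: t=0:+1/36 = 1/36
⇒ 3j(3 1 4; 0 0 0)² = 4/63, sgn +1
Racah Σ t=0..0: t=0:+1/72 = 1/72
⇒ 3j(3 1 4; 0 1 -1)² = 5/126, sgn -1
4πI² = N·(3j₀)²·(3jₘ)² = 10/21
I = -1·√(0.47619/4π) = -0.19466390

-0.194664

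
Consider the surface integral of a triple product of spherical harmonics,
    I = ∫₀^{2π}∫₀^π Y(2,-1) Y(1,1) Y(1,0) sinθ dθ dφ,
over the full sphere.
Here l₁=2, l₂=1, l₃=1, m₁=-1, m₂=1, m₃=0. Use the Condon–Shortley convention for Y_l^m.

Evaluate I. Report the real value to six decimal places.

-0.218510

Checks pass: Σm=0; 4 even; l₃=1∈[1,3].
(2·2+1)(2·1+1)(2·1+1) = 45
Δ: 2! 2! 0! / 5! → 1/30
sum: t=1:−1/1 = -1/1
3j²(2 1 1; 0 0 0) = Δ·Π!·Σ² = 2/15  (sign +1)
sum: t=2:+1/2 = 1/2
3j²(2 1 1; -1 1 0) = Δ·Π!·Σ² = 1/10  (sign -1)
combine: 4πI² = 45·2/15·1/10 = 3/5
take √, sign -1: I = -0.21850969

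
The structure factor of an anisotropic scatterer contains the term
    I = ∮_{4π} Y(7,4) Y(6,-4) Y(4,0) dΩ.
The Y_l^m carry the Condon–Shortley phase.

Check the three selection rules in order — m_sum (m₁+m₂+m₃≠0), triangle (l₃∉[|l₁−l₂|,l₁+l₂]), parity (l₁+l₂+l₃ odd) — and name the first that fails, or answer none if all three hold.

parity

azimuthal sum: 4 − 4 + 0 = 0  ✓
1 ≤ 4 ≤ 13 (triangle on l)  ✓
L = 7 + 6 + 4 = 17 (odd)  ✗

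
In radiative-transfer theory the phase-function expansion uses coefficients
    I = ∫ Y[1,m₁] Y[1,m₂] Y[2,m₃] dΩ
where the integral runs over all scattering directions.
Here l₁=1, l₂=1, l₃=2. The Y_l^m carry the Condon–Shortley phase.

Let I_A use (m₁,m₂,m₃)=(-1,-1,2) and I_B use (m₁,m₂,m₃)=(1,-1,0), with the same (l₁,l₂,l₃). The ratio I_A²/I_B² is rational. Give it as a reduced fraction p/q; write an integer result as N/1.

6/1

Shared (l₁,l₂,l₃)=(1,1,2): N and (l;000)² cancel in I_A²/I_B².
A: Δ = 0!·2!·2!/5! = 1/30; Racah Σ t=0..0: t=0:+1/4 = 1/4; ⇒ 3j(1 1 2; -1 -1 2)² = 1/5, sgn +1
B: Δ = 0!·2!·2!/5! = 1/30; Racah Σ t=0..0: t=0:+1/4 = 1/4; ⇒ 3j(1 1 2; 1 -1 0)² = 1/30, sgn +1
I_A²/I_B² = (1/5)/(1/30) = 6/1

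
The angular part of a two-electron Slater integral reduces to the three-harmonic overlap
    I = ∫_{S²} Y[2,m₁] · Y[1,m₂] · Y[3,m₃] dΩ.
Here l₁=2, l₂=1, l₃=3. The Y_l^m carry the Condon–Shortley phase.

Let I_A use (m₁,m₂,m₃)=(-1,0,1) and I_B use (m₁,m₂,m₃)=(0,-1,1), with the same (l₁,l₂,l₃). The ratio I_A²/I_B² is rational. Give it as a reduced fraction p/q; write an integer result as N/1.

l's match ⇒ only the (l;m) 3-j factors differ between A and B.
A: triangle coeff Δ(2,1,3) = 1/105; Σ_t [0,0]: t=0:+1/6 = 1/6; (3j)²=8/105 [(2 1 3; -1 0 1)], sign=+1
B: triangle coeff Δ(2,1,3) = 1/105; Σ_t [0,0]: t=0:+1/8 = 1/8; (3j)²=2/35 [(2 1 3; 0 -1 1)], sign=+1
I_A²/I_B² = (8/105)/(2/35) = 4/3

4/3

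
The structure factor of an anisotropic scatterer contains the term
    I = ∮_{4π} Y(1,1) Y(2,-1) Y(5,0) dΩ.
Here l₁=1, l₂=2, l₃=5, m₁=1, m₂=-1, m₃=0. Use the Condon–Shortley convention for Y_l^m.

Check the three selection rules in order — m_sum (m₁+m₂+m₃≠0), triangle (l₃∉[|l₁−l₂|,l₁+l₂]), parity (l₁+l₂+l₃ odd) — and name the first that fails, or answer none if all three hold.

triangle

azimuthal sum: 1 − 1 + 0 = 0  ✓
1 ≤ 5 ≤ 3 (triangle on l)  ✗
L = 1 + 2 + 5 = 8 (even)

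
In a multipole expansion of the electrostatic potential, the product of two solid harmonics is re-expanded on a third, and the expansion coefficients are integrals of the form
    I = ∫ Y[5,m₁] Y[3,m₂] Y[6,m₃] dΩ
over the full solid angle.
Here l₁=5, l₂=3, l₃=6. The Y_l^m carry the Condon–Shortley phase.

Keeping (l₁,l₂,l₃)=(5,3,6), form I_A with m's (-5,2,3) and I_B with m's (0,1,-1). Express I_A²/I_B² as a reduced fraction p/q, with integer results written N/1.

9/7

Same 5,3,6: normalisation and zero-m 3j drop out of the ratio.
A: Δ: 2! 8! 4! / 15! → 1/675675; sum: t=2:+1/483840 = 1/483840; 3j²(5 3 6; -5 2 3) = Δ·Π!·Σ² = 6/1001  (sign -1)
B: Δ: 2! 8! 4! / 15! → 1/675675; sum: t=0:+1/34560 t=1:−1/3456 t=2:+1/5760 = -1/11520; 3j²(5 3 6; 0 1 -1) = Δ·Π!·Σ² = 2/429  (sign +1)
I_A²/I_B² = (6/1001)/(2/429) = 9/7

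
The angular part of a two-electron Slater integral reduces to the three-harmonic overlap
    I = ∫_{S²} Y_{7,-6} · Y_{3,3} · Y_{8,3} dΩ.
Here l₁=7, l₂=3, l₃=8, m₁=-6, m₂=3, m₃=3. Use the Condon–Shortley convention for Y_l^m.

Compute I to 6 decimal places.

0.043419

m-sum 0 ✓  L=18 even ✓  4≤8≤10 ✓
Π(2lᵢ+1) = 15×7×17 = 1785
triangle coeff Δ(7,3,8) = 1/5290740
Σ_t [0,2]: t=0:+1/7257600 t=1:−1/2073600 t=2:+1/7257600 = -1/4838400
(3j)²=252/20995 [(7 3 8; 0 0 0)], sign=-1
Σ_t [2,2]: t=2:+1/1916006400 = 1/1916006400
(3j)²=5/4522 [(7 3 8; -6 3 3)], sign=-1
⇒ 4πI² = 1890/79781
I = (+1)√(1890/79781/(4π)) = 0.04341864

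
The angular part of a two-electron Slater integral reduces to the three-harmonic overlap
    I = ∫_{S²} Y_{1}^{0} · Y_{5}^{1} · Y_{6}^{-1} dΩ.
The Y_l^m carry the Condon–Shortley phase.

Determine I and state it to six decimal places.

-0.241725

Checks pass: Σm=0; 12 even; l₃=6∈[4,6].
(2·1+1)(2·5+1)(2·6+1) = 429
Δ: 0! 2! 10! / 13! → 1/858
sum: t=0:+1/14400 = 1/14400
3j²(1 5 6; 0 0 0) = Δ·Π!·Σ² = 6/143  (sign +1)
sum: t=0:+1/17280 = 1/17280
3j²(1 5 6; 0 1 -1) = Δ·Π!·Σ² = 35/858  (sign -1)
combine: 4πI² = 429·6/143·35/858 = 105/143
take √, sign -1: I = -0.24172507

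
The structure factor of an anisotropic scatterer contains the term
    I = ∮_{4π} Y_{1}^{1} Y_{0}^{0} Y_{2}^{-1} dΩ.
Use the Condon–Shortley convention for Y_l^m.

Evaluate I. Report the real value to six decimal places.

0.000000

l₃=2 ∉ [1,1] — triangle fails ⇒ I = 0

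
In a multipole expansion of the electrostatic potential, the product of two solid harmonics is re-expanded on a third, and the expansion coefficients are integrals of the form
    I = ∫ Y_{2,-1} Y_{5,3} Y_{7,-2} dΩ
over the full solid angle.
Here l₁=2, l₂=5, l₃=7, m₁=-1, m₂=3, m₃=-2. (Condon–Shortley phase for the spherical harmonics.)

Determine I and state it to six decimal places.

0.107507

Rules hold: Σm=0, L=14 even, 3≤7≤7.
N = 5·11·15 = 825
Δ = 0!·4!·10!/15! = 1/15015
Racah Σ t=0..0: t=0:+1/57600 = 1/57600
⇒ 3j(2 5 7; 0 0 0)² = 21/715, sgn -1
Racah Σ t=0..0: t=0:+1/483840 = 1/483840
⇒ 3j(2 5 7; -1 3 -2)² = 6/1001, sgn -1
4πI² = N·(3j₀)²·(3jₘ)² = 270/1859
I = +1·√(0.145239/4π) = 0.10750713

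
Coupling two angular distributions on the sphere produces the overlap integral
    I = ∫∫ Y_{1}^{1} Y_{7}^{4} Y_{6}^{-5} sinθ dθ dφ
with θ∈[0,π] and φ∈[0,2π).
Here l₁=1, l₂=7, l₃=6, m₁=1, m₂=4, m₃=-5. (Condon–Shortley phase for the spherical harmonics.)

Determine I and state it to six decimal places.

Rules hold: Σm=0, L=14 even, 6≤6≤8.
N = 3·15·13 = 585
Δ = 2!·0!·12!/15! = 1/1365
Racah Σ t=1..1: t=1:−1/518400 = -1/518400
⇒ 3j(1 7 6; 0 0 0)² = 7/195, sgn -1
Racah Σ t=0..0: t=0:+1/79833600 = 1/79833600
⇒ 3j(1 7 6; 1 4 -5)² = 1/455, sgn -1
4πI² = N·(3j₀)²·(3jₘ)² = 3/65
I = +1·√(0.0461538/4π) = 0.06060368

0.060604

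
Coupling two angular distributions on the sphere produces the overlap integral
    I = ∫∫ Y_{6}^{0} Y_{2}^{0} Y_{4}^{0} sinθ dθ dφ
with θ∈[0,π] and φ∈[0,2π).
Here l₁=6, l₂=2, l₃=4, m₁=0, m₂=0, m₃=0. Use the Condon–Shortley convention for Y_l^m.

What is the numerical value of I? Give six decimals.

0.238565

Rules hold: Σm=0, L=12 even, 4≤4≤8.
N = 13·5·9 = 585
Δ = 4!·8!·0!/13! = 1/6435
Racah Σ t=2..2: t=2:+1/2304 = 1/2304
⇒ 3j(6 2 4; 0 0 0)² = 5/143, sgn +1
(m-triple is (0,0,0) — same symbol as above.)
4πI² = N·(3j₀)²·(3jₘ)² = 1125/1573
I = +1·√(0.715194/4π) = 0.23856513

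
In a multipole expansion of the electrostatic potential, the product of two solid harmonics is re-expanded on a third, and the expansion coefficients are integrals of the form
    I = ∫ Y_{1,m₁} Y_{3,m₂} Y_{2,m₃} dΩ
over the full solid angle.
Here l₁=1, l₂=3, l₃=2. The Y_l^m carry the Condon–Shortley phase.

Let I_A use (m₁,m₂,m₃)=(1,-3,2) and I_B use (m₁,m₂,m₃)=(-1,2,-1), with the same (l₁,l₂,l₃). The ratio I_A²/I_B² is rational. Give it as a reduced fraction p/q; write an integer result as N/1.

3/2

Shared (l₁,l₂,l₃)=(1,3,2): N and (l;000)² cancel in I_A²/I_B².
A: Δ = 2!·0!·4!/7! = 1/105; Racah Σ t=0..0: t=0:+1/48 = 1/48; ⇒ 3j(1 3 2; 1 -3 2)² = 1/7, sgn +1
B: Δ = 2!·0!·4!/7! = 1/105; Racah Σ t=2..2: t=2:+1/12 = 1/12; ⇒ 3j(1 3 2; -1 2 -1)² = 2/21, sgn -1
I_A²/I_B² = (1/7)/(2/21) = 3/2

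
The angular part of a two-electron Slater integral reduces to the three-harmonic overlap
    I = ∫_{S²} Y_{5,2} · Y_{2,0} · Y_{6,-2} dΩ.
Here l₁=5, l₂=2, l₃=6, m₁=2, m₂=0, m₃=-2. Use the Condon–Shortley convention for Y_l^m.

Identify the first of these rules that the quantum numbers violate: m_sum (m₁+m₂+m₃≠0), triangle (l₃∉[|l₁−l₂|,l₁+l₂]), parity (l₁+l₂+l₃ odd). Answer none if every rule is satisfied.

Σmᵢ = 0  ✓
l₃∈[|l₁−l₂|,l₁+l₂]=[3,7], have l₃=6  ✓
Σlᵢ = 13 ⇒ odd  ✗

parity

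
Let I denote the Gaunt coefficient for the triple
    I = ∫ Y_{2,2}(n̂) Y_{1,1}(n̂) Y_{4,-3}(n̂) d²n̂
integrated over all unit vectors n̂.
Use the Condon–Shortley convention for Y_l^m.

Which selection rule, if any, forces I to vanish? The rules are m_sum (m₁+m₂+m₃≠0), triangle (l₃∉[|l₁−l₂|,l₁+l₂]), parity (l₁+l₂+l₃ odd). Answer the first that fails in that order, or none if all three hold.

m₁+m₂+m₃ = 2 + 1 − 3 = 0  ✓
triangle: |2−1|=1 ≤ l₃=4 ≤ 2+1=3  ✗
parity: l₁+l₂+l₃ = 7 is odd

triangle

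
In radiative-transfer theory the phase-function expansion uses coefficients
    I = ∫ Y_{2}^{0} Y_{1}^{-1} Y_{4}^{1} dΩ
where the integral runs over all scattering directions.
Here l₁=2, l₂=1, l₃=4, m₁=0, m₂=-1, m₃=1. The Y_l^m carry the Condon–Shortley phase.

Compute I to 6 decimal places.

0.000000

l₃=4 ∉ [1,3] — triangle fails ⇒ I = 0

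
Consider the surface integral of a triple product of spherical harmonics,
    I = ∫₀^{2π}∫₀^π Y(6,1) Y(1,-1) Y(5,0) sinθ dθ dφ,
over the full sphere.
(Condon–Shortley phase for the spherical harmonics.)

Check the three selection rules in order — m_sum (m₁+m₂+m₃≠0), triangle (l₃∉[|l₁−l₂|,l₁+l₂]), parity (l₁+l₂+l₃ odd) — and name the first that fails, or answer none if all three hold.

azimuthal sum: 1 − 1 + 0 = 0  ✓
5 ≤ 5 ≤ 7 (triangle on l)  ✓
L = 6 + 1 + 5 = 12 (even)  ✓

none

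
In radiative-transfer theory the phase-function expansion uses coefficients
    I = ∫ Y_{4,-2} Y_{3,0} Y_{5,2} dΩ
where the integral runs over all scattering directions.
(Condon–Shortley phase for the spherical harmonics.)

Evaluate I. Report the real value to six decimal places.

Rules hold: Σm=0, L=12 even, 1≤5≤7.
N = 9·7·11 = 693
Δ = 2!·6!·4!/13! = 1/180180
Racah Σ t=0..2: t=0:+1/576 t=1:−1/144 t=2:+1/576 = -1/288
⇒ 3j(4 3 5; 0 0 0)² = 20/1001, sgn +1
Racah Σ t=0..2: t=0:+1/8640 t=1:−1/480 t=2:+1/576 = -1/4320
⇒ 3j(4 3 5; -2 0 2)² = 1/2145, sgn +1
4πI² = N·(3j₀)²·(3jₘ)² = 12/1859
I = +1·√(0.00645508/4π) = 0.02266449

0.022664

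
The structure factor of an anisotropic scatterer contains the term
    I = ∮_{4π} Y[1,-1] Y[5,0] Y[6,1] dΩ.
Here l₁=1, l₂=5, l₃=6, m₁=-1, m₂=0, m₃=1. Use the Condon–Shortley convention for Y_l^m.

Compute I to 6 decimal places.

-0.187239

Checks pass: Σm=0; 12 even; l₃=6∈[4,6].
(2·1+1)(2·5+1)(2·6+1) = 429
Δ: 0! 2! 10! / 13! → 1/858
sum: t=0:+1/14400 = 1/14400
3j²(1 5 6; 0 0 0) = Δ·Π!·Σ² = 6/143  (sign +1)
sum: t=0:+1/28800 = 1/28800
3j²(1 5 6; -1 0 1) = Δ·Π!·Σ² = 7/286  (sign -1)
combine: 4πI² = 429·6/143·7/286 = 63/143
take √, sign -1: I = -0.18723944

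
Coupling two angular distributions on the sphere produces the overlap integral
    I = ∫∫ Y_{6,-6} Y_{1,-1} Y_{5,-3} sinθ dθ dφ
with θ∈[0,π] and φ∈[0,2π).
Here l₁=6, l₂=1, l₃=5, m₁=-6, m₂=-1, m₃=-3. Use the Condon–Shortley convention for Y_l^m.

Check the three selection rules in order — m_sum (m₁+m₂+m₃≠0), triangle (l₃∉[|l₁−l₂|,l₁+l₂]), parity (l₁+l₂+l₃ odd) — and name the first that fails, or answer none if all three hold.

azimuthal sum: -6 − 1 − 3 = -10  ✗
5 ≤ 5 ≤ 7 (triangle on l)
L = 6 + 1 + 5 = 12 (even)

m_sum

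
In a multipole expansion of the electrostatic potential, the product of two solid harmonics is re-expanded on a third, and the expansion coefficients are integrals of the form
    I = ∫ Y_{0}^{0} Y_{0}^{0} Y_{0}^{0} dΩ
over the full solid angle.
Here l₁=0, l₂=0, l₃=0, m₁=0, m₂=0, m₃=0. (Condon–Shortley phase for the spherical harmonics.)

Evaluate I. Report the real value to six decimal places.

Rules hold: Σm=0, L=0 even, 0≤0≤0.
N = 1·1·1 = 1
Δ = 0!·0!·0!/1! = 1/1
Racah Σ t=0..0: t=0:+1/1 = 1/1
⇒ 3j(0 0 0; 0 0 0)² = 1/1, sgn +1
(m-triple is (0,0,0) — same symbol as above.)
4πI² = N·(3j₀)²·(3jₘ)² = 1/1
I = +1·√(1/4π) = 0.28209479

0.282095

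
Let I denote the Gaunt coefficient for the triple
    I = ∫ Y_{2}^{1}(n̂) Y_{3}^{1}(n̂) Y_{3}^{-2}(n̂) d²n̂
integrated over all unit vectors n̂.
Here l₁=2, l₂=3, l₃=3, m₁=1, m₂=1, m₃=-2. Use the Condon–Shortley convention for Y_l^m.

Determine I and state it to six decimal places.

Checks pass: Σm=0; 8 even; l₃=3∈[1,5].
(2·2+1)(2·3+1)(2·3+1) = 245
Δ: 2! 2! 4! / 9! → 1/3780
sum: t=0:+1/24 t=1:−1/4 t=2:+1/24 = -1/6
3j²(2 3 3; 0 0 0) = Δ·Π!·Σ² = 4/105  (sign +1)
sum: t=0:+1/48 t=1:−1/12 = -1/16
3j²(2 3 3; 1 1 -2) = Δ·Π!·Σ² = 1/28  (sign +1)
combine: 4πI² = 245·4/105·1/28 = 1/3
take √, sign +1: I = 0.16286750

0.162868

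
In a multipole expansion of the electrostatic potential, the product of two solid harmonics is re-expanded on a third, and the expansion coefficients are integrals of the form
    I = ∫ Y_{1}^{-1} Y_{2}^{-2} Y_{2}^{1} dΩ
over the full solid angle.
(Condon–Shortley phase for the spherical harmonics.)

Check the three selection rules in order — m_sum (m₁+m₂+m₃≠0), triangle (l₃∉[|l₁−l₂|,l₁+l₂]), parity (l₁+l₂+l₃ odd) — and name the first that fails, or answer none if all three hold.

m₁+m₂+m₃ = -1 − 2 + 1 = -2  ✗
triangle: |1−2|=1 ≤ l₃=2 ≤ 1+2=3
parity: l₁+l₂+l₃ = 5 is odd

m_sum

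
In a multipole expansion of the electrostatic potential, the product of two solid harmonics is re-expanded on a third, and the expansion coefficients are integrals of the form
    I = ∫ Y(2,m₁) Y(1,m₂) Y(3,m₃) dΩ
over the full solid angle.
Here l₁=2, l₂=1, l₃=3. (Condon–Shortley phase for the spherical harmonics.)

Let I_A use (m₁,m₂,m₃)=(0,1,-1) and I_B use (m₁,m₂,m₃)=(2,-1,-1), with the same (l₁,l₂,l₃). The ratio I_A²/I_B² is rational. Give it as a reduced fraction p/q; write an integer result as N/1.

Shared (l₁,l₂,l₃)=(2,1,3): N and (l;000)² cancel in I_A²/I_B².
A: Δ = 0!·4!·2!/7! = 1/105; Racah Σ t=0..0: t=0:+1/8 = 1/8; ⇒ 3j(2 1 3; 0 1 -1)² = 2/35, sgn +1
B: Δ = 0!·4!·2!/7! = 1/105; Racah Σ t=0..0: t=0:+1/48 = 1/48; ⇒ 3j(2 1 3; 2 -1 -1)² = 1/105, sgn +1
I_A²/I_B² = (2/35)/(1/105) = 6/1

6/1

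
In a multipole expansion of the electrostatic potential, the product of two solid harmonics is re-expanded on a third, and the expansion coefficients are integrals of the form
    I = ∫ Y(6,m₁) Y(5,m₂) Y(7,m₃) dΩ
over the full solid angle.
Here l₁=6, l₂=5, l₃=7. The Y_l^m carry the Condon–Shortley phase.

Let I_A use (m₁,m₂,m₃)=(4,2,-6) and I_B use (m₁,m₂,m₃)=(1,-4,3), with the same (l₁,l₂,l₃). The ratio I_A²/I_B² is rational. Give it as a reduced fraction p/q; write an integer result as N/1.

Same 6,5,7: normalisation and zero-m 3j drop out of the ratio.
A: Δ: 4! 8! 6! / 19! → 1/174594420; sum: t=1:−1/21772800 t=2:+1/19353600 = 1/174182400; 3j²(6 5 7; 4 2 -6) = Δ·Π!·Σ² = 1/3876  (sign -1)
B: Δ: 4! 8! 6! / 19! → 1/174594420; sum: t=0:+1/2073600 t=1:−1/2488320 = 1/12441600; 3j²(6 5 7; 1 -4 3) = Δ·Π!·Σ² = 98/138567  (sign +1)
I_A²/I_B² = (1/3876)/(98/138567) = 143/392

143/392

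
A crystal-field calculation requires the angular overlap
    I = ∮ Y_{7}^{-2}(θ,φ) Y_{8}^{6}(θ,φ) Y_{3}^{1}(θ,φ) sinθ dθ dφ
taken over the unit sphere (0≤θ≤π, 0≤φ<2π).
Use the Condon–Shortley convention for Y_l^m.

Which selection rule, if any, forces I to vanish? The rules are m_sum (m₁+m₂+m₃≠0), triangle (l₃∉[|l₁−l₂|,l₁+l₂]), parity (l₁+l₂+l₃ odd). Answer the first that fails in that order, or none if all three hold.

m_sum

m₁+m₂+m₃ = -2 + 6 + 1 = 5  ✗
triangle: |7−8|=1 ≤ l₃=3 ≤ 7+8=15
parity: l₁+l₂+l₃ = 18 is even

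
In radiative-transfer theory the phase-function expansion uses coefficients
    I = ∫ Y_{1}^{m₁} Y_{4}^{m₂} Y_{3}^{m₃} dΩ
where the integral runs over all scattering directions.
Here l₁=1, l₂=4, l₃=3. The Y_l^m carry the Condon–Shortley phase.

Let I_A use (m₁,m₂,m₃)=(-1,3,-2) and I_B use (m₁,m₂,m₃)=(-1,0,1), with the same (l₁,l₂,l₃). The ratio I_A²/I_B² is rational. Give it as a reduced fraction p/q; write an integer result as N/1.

Shared (l₁,l₂,l₃)=(1,4,3): N and (l;000)² cancel in I_A²/I_B².
A: Δ = 2!·0!·6!/9! = 1/252; Racah Σ t=2..2: t=2:+1/240 = 1/240; ⇒ 3j(1 4 3; -1 3 -2)² = 1/12, sgn -1
B: Δ = 2!·0!·6!/9! = 1/252; Racah Σ t=2..2: t=2:+1/96 = 1/96; ⇒ 3j(1 4 3; -1 0 1)² = 1/42, sgn +1
I_A²/I_B² = (1/12)/(1/42) = 7/2

7/2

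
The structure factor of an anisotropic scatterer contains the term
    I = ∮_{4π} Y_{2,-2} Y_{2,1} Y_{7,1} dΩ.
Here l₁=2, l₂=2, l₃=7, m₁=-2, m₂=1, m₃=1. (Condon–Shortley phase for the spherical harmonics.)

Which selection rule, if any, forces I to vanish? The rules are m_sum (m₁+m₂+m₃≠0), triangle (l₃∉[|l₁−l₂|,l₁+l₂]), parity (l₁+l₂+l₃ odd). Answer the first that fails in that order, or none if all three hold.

triangle

azimuthal sum: -2 + 1 + 1 = 0  ✓
0 ≤ 7 ≤ 4 (triangle on l)  ✗
L = 2 + 2 + 7 = 11 (odd)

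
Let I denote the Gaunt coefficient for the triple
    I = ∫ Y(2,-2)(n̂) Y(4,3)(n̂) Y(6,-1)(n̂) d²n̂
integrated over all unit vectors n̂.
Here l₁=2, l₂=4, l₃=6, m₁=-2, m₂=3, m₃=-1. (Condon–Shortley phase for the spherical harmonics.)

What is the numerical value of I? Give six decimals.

-0.035563

m-sum 0 ✓  L=12 even ✓  2≤6≤6 ✓
Π(2lᵢ+1) = 5×9×13 = 585
triangle coeff Δ(2,4,6) = 1/6435
Σ_t [0,0]: t=0:+1/2304 = 1/2304
(3j)²=5/143 [(2 4 6; 0 0 0)], sign=+1
Σ_t [0,0]: t=0:+1/120960 = 1/120960
(3j)²=1/1287 [(2 4 6; -2 3 -1)], sign=-1
⇒ 4πI² = 25/1573
I = (-1)√(25/1573/(4π)) = -0.03556319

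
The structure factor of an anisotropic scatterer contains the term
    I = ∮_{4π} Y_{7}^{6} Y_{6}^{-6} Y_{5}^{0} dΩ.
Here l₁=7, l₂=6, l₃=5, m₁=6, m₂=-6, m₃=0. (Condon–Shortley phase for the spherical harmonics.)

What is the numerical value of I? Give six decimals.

0.168277

Checks pass: Σm=0; 18 even; l₃=5∈[1,13].
(2·7+1)(2·6+1)(2·5+1) = 2145
Δ: 8! 6! 4! / 19! → 1/174594420
sum: t=2:+1/4147200 t=3:−1/207360 t=4:+1/82944 t=5:−1/207360 t=6:+1/4147200 = 1/345600
3j²(7 6 5; 0 0 0) = Δ·Π!·Σ² = 420/46189  (sign -1)
sum: t=0:+1/116121600 = 1/116121600
3j²(7 6 5; 6 -6 0) = Δ·Π!·Σ² = 165/9044  (sign -1)
combine: 4πI² = 2145·420/46189·165/9044 = 37125/104329
take √, sign +1: I = 0.16827739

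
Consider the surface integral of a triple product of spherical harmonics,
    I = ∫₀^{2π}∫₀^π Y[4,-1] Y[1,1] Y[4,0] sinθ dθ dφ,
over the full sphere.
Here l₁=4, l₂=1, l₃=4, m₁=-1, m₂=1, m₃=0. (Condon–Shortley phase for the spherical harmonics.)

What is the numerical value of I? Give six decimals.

l₁+l₂+l₃=9 is odd: 3j(l;000)=0 ⇒ I=0

0.000000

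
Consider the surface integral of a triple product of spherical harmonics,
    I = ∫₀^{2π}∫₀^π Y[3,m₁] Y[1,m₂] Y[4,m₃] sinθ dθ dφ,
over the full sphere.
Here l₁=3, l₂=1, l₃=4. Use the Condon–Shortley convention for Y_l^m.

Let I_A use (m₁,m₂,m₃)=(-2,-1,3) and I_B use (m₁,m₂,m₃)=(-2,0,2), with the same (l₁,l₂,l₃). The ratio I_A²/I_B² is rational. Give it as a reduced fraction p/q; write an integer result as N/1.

7/4

l's match ⇒ only the (l;m) 3-j factors differ between A and B.
A: triangle coeff Δ(3,1,4) = 1/252; Σ_t [0,0]: t=0:+1/240 = 1/240; (3j)²=1/12 [(3 1 4; -2 -1 3)], sign=-1
B: triangle coeff Δ(3,1,4) = 1/252; Σ_t [0,0]: t=0:+1/120 = 1/120; (3j)²=1/21 [(3 1 4; -2 0 2)], sign=+1
I_A²/I_B² = (1/12)/(1/21) = 7/4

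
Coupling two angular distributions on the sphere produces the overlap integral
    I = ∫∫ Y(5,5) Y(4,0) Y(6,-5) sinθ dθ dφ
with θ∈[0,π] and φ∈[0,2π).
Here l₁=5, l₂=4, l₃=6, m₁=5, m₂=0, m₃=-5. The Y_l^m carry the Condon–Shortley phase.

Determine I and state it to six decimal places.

0.000000

Σlᵢ=15 odd — θ-integrand is odd under cosθ→−cosθ; I=0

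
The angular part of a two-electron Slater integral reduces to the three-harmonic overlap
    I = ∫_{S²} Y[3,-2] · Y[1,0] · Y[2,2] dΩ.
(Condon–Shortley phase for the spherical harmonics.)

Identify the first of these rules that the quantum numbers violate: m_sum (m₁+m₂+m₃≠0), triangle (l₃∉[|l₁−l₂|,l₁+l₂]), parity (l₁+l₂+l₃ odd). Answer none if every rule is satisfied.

none

Σmᵢ = 0  ✓
l₃∈[|l₁−l₂|,l₁+l₂]=[2,4], have l₃=2  ✓
Σlᵢ = 6 ⇒ even  ✓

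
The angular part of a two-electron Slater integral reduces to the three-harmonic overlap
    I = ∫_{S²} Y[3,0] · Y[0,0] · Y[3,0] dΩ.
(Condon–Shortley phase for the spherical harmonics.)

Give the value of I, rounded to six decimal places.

0.282095

Checks pass: Σm=0; 6 even; l₃=3∈[3,3].
(2·3+1)(2·0+1)(2·3+1) = 49
Δ: 0! 6! 0! / 7! → 1/7
sum: t=0:+1/36 = 1/36
3j²(3 0 3; 0 0 0) = Δ·Π!·Σ² = 1/7  (sign -1)
(m-triple is (0,0,0) — same symbol as above.)
combine: 4πI² = 49·1/7·1/7 = 1/1
take √, sign +1: I = 0.28209479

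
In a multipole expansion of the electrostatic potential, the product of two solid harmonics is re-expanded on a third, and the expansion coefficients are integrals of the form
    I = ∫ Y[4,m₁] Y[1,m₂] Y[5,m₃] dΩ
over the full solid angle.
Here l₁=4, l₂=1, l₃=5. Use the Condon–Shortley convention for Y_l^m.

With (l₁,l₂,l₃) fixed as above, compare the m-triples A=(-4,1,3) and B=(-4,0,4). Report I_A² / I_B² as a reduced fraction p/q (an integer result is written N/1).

1/9

Shared (l₁,l₂,l₃)=(4,1,5): N and (l;000)² cancel in I_A²/I_B².
A: Δ = 0!·8!·2!/11! = 1/495; Racah Σ t=0..0: t=0:+1/80640 = 1/80640; ⇒ 3j(4 1 5; -4 1 3)² = 1/495, sgn +1
B: Δ = 0!·8!·2!/11! = 1/495; Racah Σ t=0..0: t=0:+1/40320 = 1/40320; ⇒ 3j(4 1 5; -4 0 4)² = 1/55, sgn -1
I_A²/I_B² = (1/495)/(1/55) = 1/9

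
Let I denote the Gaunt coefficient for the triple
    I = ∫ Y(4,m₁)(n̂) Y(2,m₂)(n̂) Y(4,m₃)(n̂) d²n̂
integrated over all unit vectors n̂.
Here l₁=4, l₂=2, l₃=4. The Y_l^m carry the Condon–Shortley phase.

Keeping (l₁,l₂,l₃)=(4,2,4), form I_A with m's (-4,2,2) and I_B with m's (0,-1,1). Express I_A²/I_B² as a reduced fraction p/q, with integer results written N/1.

28/5

Shared (l₁,l₂,l₃)=(4,2,4): N and (l;000)² cancel in I_A²/I_B².
A: Δ = 2!·6!·2!/11! = 1/13860; Racah Σ t=2..2: t=2:+1/2880 = 1/2880; ⇒ 3j(4 2 4; -4 2 2)² = 2/165, sgn +1
B: Δ = 2!·6!·2!/11! = 1/13860; Racah Σ t=0..1: t=0:+1/96 t=1:−1/72 = -1/288; ⇒ 3j(4 2 4; 0 -1 1)² = 1/462, sgn +1
I_A²/I_B² = (2/165)/(1/462) = 28/5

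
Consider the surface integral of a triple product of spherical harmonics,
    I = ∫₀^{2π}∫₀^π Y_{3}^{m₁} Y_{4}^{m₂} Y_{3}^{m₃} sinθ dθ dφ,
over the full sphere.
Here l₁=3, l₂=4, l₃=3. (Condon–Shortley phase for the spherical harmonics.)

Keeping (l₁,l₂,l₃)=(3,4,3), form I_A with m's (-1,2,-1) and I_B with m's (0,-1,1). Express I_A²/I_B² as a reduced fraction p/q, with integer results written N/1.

8/3

Shared (l₁,l₂,l₃)=(3,4,3): N and (l;000)² cancel in I_A²/I_B².
A: Δ = 4!·2!·4!/11! = 1/34650; Racah Σ t=2..4: t=2:+1/192 t=3:−1/36 t=4:+1/192 = -5/288; ⇒ 3j(3 4 3; -1 2 -1)² = 20/693, sgn -1
B: Δ = 4!·2!·4!/11! = 1/34650; Racah Σ t=1..3: t=1:−1/48 t=2:+1/24 t=3:−1/288 = 5/288; ⇒ 3j(3 4 3; 0 -1 1)² = 5/462, sgn +1
I_A²/I_B² = (20/693)/(5/462) = 8/3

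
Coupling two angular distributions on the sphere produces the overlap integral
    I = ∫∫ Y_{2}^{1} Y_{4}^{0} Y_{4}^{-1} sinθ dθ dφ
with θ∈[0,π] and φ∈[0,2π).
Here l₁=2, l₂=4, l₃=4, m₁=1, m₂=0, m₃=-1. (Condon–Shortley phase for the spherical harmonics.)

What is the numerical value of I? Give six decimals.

Rules hold: Σm=0, L=10 even, 2≤4≤6.
N = 5·9·9 = 405
Δ = 2!·2!·6!/11! = 1/13860
Racah Σ t=0..2: t=0:+1/192 t=1:−1/36 t=2:+1/192 = -5/288
⇒ 3j(2 4 4; 0 0 0)² = 20/693, sgn -1
Racah Σ t=0..1: t=0:+1/96 t=1:−1/72 = -1/288
⇒ 3j(2 4 4; 1 0 -1)² = 1/462, sgn +1
4πI² = N·(3j₀)²·(3jₘ)² = 150/5929
I = -1·√(0.0252994/4π) = -0.04486937

-0.044869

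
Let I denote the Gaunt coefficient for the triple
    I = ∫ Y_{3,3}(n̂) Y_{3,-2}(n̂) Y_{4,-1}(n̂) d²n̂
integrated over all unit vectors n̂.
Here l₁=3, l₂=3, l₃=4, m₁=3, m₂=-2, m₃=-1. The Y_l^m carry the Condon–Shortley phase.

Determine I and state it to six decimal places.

0.140463

m-sum 0 ✓  L=10 even ✓  0≤4≤6 ✓
Π(2lᵢ+1) = 7×7×9 = 441
triangle coeff Δ(3,3,4) = 1/34650
Σ_t [0,2]: t=0:+1/72 t=1:−1/16 t=2:+1/72 = -5/144
(3j)²=2/77 [(3 3 4; 0 0 0)], sign=-1
Σ_t [0,0]: t=0:+1/288 = 1/288
(3j)²=5/231 [(3 3 4; 3 -2 -1)], sign=-1
⇒ 4πI² = 30/121
I = (+1)√(30/121/(4π)) = 0.14046335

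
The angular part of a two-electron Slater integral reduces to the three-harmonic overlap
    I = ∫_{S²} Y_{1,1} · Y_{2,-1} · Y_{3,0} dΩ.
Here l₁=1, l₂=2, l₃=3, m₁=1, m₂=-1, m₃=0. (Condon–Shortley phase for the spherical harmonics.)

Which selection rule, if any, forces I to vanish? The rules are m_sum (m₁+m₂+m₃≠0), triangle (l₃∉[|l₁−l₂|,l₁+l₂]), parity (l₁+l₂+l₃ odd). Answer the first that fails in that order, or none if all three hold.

Σmᵢ = 0  ✓
l₃∈[|l₁−l₂|,l₁+l₂]=[1,3], have l₃=3  ✓
Σlᵢ = 6 ⇒ even  ✓

none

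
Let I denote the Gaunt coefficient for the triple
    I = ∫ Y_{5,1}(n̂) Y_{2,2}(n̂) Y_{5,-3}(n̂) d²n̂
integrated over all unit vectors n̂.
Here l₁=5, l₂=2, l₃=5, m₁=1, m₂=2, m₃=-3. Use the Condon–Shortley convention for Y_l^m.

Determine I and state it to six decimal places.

0.171169

m-sum 0 ✓  L=12 even ✓  3≤5≤7 ✓
Π(2lᵢ+1) = 11×5×11 = 605
triangle coeff Δ(5,2,5) = 1/38610
Σ_t [0,2]: t=0:+1/2880 t=1:−1/576 t=2:+1/2880 = -1/960
(3j)²=10/429 [(5 2 5; 0 0 0)], sign=+1
Σ_t [2,2]: t=2:+1/5760 = 1/5760
(3j)²=56/2145 [(5 2 5; 1 2 -3)], sign=+1
⇒ 4πI² = 560/1521
I = (+1)√(560/1521/(4π)) = 0.17116875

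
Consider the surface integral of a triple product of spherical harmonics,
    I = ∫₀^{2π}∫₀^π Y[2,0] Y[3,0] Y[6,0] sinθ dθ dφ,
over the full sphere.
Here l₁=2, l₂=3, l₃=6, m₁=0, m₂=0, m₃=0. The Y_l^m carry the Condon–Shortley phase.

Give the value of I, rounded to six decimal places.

0.000000

l₃=6 ∉ [1,5] — triangle fails ⇒ I = 0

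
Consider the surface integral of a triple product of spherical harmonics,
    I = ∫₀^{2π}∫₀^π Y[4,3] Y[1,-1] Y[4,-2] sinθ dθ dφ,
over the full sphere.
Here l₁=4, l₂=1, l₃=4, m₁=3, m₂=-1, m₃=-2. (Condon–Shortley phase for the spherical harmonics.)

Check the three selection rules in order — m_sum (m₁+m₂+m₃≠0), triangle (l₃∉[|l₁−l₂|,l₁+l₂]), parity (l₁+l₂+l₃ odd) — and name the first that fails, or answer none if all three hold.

azimuthal sum: 3 − 1 − 2 = 0  ✓
3 ≤ 4 ≤ 5 (triangle on l)  ✓
L = 4 + 1 + 4 = 9 (odd)  ✗

parity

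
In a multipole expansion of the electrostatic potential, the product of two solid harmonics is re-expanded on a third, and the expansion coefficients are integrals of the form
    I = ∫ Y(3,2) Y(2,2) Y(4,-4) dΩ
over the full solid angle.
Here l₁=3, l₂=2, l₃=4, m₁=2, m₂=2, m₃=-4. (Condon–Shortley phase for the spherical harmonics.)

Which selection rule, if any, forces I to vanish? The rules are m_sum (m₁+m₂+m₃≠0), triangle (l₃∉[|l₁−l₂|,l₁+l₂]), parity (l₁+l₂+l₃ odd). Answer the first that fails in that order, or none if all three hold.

parity

Σmᵢ = 0  ✓
l₃∈[|l₁−l₂|,l₁+l₂]=[1,5], have l₃=4  ✓
Σlᵢ = 9 ⇒ odd  ✗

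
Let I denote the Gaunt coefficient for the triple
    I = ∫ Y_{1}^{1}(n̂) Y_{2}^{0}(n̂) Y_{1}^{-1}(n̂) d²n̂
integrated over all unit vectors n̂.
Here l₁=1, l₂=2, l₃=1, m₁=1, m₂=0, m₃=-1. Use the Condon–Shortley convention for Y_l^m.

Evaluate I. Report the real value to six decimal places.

Checks pass: Σm=0; 4 even; l₃=1∈[1,3].
(2·1+1)(2·2+1)(2·1+1) = 45
Δ: 2! 0! 2! / 5! → 1/30
sum: t=1:−1/1 = -1/1
3j²(1 2 1; 0 0 0) = Δ·Π!·Σ² = 2/15  (sign +1)
sum: t=0:+1/4 = 1/4
3j²(1 2 1; 1 0 -1) = Δ·Π!·Σ² = 1/30  (sign +1)
combine: 4πI² = 45·2/15·1/30 = 1/5
take √, sign +1: I = 0.12615663

0.126157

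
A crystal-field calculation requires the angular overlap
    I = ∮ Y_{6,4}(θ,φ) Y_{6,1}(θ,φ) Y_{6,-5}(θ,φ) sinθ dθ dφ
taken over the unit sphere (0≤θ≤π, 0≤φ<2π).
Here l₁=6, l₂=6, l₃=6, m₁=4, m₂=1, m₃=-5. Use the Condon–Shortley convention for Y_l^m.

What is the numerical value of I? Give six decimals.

m-sum 0 ✓  L=18 even ✓  0≤6≤12 ✓
Π(2lᵢ+1) = 13×13×13 = 2197
triangle coeff Δ(6,6,6) = 1/325909584
Σ_t [0,6]: t=0:+1/373248000 t=1:−1/1728000 t=2:+1/110592 t=3:−1/46656 t=4:+1/110592 t=5:−1/1728000 t=6:+1/373248000 = -7/1555200
(3j)²=400/46189 [(6 6 6; 0 0 0)], sign=-1
Σ_t [1,2]: t=1:−1/10368000 t=2:+1/4147200 = 1/6912000
(3j)²=189/16796 [(6 6 6; 4 1 -5)], sign=-1
⇒ 4πI² = 245700/1147619
I = (+1)√(245700/1147619/(4π)) = 0.13052653

0.130527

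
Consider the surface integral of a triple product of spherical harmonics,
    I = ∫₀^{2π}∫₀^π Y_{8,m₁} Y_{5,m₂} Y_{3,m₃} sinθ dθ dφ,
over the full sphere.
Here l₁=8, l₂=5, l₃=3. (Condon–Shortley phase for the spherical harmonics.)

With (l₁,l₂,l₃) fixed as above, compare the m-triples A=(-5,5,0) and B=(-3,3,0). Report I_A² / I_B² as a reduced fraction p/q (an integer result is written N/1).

13/75

l's match ⇒ only the (l;m) 3-j factors differ between A and B.
A: triangle coeff Δ(8,5,3) = 1/136136; Σ_t [10,10]: t=10:+1/130636800 = 1/130636800; (3j)²=1/476 [(8 5 3; -5 5 0)], sign=-1
B: triangle coeff Δ(8,5,3) = 1/136136; Σ_t [8,8]: t=8:+1/2903040 = 1/2903040; (3j)²=75/6188 [(8 5 3; -3 3 0)], sign=-1
I_A²/I_B² = (1/476)/(75/6188) = 13/75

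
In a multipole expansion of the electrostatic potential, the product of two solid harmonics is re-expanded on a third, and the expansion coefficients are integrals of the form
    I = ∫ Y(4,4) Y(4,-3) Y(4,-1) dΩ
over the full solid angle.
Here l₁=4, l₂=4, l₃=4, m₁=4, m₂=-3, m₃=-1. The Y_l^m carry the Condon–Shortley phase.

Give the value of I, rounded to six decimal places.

m-sum 0 ✓  L=12 even ✓  0≤4≤8 ✓
Π(2lᵢ+1) = 9×9×9 = 729
triangle coeff Δ(4,4,4) = 1/450450
Σ_t [0,4]: t=0:+1/13824 t=1:−1/216 t=2:+1/64 t=3:−1/216 t=4:+1/13824 = 5/768
(3j)²=18/1001 [(4 4 4; 0 0 0)], sign=+1
Σ_t [0,0]: t=0:+1/3456 = 1/3456
(3j)²=35/1287 [(4 4 4; 4 -3 -1)], sign=-1
⇒ 4πI² = 7290/20449
I = (-1)√(7290/20449/(4π)) = -0.16843130

-0.168431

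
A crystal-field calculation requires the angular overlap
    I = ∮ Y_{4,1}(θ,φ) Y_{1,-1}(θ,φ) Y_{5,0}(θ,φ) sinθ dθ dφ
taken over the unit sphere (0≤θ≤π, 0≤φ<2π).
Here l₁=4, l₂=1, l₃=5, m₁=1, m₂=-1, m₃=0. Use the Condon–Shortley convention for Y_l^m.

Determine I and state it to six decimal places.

0.155288

Checks pass: Σm=0; 10 even; l₃=5∈[3,5].
(2·4+1)(2·1+1)(2·5+1) = 297
Δ: 0! 8! 2! / 11! → 1/495
sum: t=0:+1/576 = 1/576
3j²(4 1 5; 0 0 0) = Δ·Π!·Σ² = 5/99  (sign -1)
sum: t=0:+1/1440 = 1/1440
3j²(4 1 5; 1 -1 0) = Δ·Π!·Σ² = 2/99  (sign -1)
combine: 4πI² = 297·5/99·2/99 = 10/33
take √, sign +1: I = 0.15528807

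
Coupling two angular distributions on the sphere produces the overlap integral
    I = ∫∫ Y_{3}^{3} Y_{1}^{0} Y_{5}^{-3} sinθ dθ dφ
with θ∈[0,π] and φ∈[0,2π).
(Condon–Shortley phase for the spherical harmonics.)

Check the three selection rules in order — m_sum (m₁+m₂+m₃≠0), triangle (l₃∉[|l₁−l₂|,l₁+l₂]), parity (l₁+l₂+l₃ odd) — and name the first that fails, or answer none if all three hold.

m₁+m₂+m₃ = 3 + 0 − 3 = 0  ✓
triangle: |3−1|=2 ≤ l₃=5 ≤ 3+1=4  ✗
parity: l₁+l₂+l₃ = 9 is odd

triangle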